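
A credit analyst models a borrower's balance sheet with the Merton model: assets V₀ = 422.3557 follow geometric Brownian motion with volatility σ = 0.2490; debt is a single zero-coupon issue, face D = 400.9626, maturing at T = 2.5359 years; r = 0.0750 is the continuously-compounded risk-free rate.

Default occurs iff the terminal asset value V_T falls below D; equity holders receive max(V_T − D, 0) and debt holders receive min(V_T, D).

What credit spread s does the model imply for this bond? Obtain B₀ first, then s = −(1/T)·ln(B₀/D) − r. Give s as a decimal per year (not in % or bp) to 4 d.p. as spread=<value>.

d₁ = [ln(V₀/D) + (r + σ²/2)T] / (σ√T)
   = [ln(422.3557/400.9626) + (0.0750 + 0.5·0.2490²)·2.5359] / (0.2490·√2.5359)
   = [0.051980 + 0.268807] / 0.396520 = 0.809004
d₂ = d₁ − σ√T = 0.809004 − 0.396520 = 0.412483
N(d₁) = 0.790743,  N(d₂) = 0.660007,  e^(−rT) = 0.826800
E₀ = V₀·N(d₁) − D·e^(−rT)·N(d₂)
   = 422.3557·0.790743 − 400.9626·0.826800·0.660007 = 115.172088
B₀ = V₀ − E₀ = 422.3557 − 115.172088 = 307.183612
spread = −(1/T)·ln(B₀/D) − r = −(1/2.5359)·ln(307.183612/400.9626) − 0.0750 = 0.03006033

spread=0.0301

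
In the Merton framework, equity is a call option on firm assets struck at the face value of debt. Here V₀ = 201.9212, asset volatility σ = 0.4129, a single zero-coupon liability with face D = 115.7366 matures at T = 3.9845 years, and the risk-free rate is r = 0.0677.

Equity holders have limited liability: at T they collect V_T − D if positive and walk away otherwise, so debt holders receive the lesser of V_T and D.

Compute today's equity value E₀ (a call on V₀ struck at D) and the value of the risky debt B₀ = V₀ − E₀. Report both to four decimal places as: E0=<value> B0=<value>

E0=122.1987 B0=79.7225

d₁ = [ln(V₀/D) + (r + σ²/2)T] / (σ√T)
   = [ln(201.9212/115.7366) + (0.0677 + 0.5·0.4129²)·3.9845] / (0.4129·√3.9845)
   = [0.556561 + 0.609402] / 0.824198 = 1.414663
d₂ = d₁ − σ√T = 1.414663 − 0.824198 = 0.590464
N(d₁) = 0.921416,  N(d₂) = 0.722560,  e^(−rT) = 0.763570
E₀ = V₀·N(d₁) − D·e^(−rT)·N(d₂)
   = 201.9212·0.921416 − 115.7366·0.763570·0.722560 = 122.198679
B₀ = V₀ − E₀ = 201.9212 − 122.198679 = 79.722521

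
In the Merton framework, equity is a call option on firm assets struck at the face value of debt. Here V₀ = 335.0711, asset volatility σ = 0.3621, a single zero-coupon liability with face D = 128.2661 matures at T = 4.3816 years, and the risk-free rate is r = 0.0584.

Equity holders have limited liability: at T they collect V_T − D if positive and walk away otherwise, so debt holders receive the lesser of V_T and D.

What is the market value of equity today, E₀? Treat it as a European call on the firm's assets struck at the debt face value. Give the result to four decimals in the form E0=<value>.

d₁ = [ln(V₀/D) + (r + σ²/2)T] / (σ√T)
   = [ln(335.0711/128.2661) + (0.0584 + 0.5·0.3621²)·4.3816] / (0.3621·√4.3816)
   = [0.960236 + 0.543135] / 0.757958 = 1.983450
d₂ = d₁ − σ√T = 1.983450 − 0.757958 = 1.225493
N(d₁) = 0.976341,  N(d₂) = 0.889805,  e^(−rT) = 0.774231
E₀ = V₀·N(d₁) − D·e^(−rT)·N(d₂)
   = 335.0711·0.976341 − 128.2661·0.774231·0.889805 = 238.779424

E0=238.7794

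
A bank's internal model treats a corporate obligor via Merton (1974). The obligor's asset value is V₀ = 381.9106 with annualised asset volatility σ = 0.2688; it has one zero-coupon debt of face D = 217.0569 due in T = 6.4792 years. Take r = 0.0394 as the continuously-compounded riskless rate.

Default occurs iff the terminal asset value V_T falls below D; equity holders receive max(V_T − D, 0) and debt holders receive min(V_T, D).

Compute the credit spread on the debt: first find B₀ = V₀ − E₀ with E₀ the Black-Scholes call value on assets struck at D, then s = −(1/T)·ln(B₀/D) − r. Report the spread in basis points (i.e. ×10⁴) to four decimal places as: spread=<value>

d₁ = [ln(V₀/D) + (r + σ²/2)T] / (σ√T)
   = [ln(381.9106/217.0569) + (0.0394 + 0.5·0.2688²)·6.4792] / (0.2688·√6.4792)
   = [0.565027 + 0.489353] / 0.684211 = 1.541016
d₂ = d₁ − σ√T = 1.541016 − 0.684211 = 0.856805
N(d₁) = 0.938344,  N(d₂) = 0.804224,  e^(−rT) = 0.774699
E₀ = V₀·N(d₁) − D·e^(−rT)·N(d₂)
   = 381.9106·0.938344 − 217.0569·0.774699·0.804224 = 223.130075
B₀ = V₀ − E₀ = 381.9106 − 223.130075 = 158.780525
spread = −(1/T)·ln(B₀/D) − r = −(1/6.4792)·ln(158.780525/217.0569) − 0.0394 = 0.00885235
in basis points: 0.00885235 × 10⁴ = 88.5235 bp

spread=88.5235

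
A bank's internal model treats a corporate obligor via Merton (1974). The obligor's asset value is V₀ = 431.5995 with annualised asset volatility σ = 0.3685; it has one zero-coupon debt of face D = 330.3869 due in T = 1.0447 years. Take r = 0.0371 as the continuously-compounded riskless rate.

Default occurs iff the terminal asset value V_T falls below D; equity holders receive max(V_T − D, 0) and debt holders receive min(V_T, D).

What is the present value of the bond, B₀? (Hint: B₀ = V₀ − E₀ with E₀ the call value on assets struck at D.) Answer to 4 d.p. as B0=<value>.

B0=301.5931

d₁ = [ln(V₀/D) + (r + σ²/2)T] / (σ√T)
   = [ln(431.5995/330.3869) + (0.0371 + 0.5·0.3685²)·1.0447] / (0.3685·√1.0447)
   = [0.267234 + 0.109689] / 0.376646 = 1.000736
d₂ = d₁ − σ√T = 1.000736 − 0.376646 = 0.624090
N(d₁) = 0.841523,  N(d₂) = 0.733716,  e^(−rT) = 0.961983
E₀ = V₀·N(d₁) − D·e^(−rT)·N(d₂)
   = 431.5995·0.841523 − 330.3869·0.961983·0.733716 = 130.006399
B₀ = V₀ − E₀ = 431.5995 − 130.006399 = 301.593101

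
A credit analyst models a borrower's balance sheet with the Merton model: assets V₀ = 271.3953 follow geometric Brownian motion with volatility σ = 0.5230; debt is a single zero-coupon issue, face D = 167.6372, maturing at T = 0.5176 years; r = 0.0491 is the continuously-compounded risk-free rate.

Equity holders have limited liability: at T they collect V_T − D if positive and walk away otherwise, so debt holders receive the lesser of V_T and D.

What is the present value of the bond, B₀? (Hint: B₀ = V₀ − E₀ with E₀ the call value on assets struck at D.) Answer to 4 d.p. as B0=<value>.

d₁ = [ln(V₀/D) + (r + σ²/2)T] / (σ√T)
   = [ln(271.3953/167.6372) + (0.0491 + 0.5·0.5230²)·0.5176] / (0.5230·√0.5176)
   = [0.481774 + 0.096203] / 0.376269 = 1.536075
d₂ = d₁ − σ√T = 1.536075 − 0.376269 = 1.159805
N(d₁) = 0.937740,  N(d₂) = 0.876936,  e^(−rT) = 0.974906
E₀ = V₀·N(d₁) − D·e^(−rT)·N(d₂)
   = 271.3953·0.937740 − 167.6372·0.974906·0.876936 = 111.180117
B₀ = V₀ − E₀ = 271.3953 − 111.180117 = 160.215183

B0=160.2152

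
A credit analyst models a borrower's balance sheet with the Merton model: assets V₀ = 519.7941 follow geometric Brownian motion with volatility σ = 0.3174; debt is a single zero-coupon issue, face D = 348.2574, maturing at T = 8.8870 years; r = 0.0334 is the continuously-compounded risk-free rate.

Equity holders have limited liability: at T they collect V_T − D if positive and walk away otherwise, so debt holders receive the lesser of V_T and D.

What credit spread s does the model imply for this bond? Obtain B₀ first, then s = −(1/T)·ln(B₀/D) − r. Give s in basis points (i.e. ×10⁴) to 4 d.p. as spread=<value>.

d₁ = [ln(V₀/D) + (r + σ²/2)T] / (σ√T)
   = [ln(519.7941/348.2574) + (0.0334 + 0.5·0.3174²)·8.8870] / (0.3174·√8.8870)
   = [0.400491 + 0.744476] / 0.946203 = 1.210064
d₂ = d₁ − σ√T = 1.210064 − 0.946203 = 0.263861
N(d₁) = 0.886873,  N(d₂) = 0.604057,  e^(−rT) = 0.743173
E₀ = V₀·N(d₁) − D·e^(−rT)·N(d₂)
   = 519.7941·0.886873 − 348.2574·0.743173·0.604057 = 304.652031
B₀ = V₀ − E₀ = 519.7941 − 304.652031 = 215.142069
spread = −(1/T)·ln(B₀/D) − r = −(1/8.8870)·ln(215.142069/348.2574) − 0.0334 = 0.02079638
in basis points: 0.02079638 × 10⁴ = 207.9638 bp

spread=207.9638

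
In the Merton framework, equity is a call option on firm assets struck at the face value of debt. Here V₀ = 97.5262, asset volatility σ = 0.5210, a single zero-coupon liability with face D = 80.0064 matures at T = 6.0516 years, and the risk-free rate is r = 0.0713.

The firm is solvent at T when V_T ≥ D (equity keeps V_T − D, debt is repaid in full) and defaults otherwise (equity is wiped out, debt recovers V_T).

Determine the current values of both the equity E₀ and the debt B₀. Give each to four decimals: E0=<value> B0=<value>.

E0=62.0704 B0=35.4558

d₁ = [ln(V₀/D) + (r + σ²/2)T] / (σ√T)
   = [ln(97.5262/80.0064) + (0.0713 + 0.5·0.5210²)·6.0516] / (0.5210·√6.0516)
   = [0.198014 + 1.252805] / 1.281660 = 1.131985
d₂ = d₁ − σ√T = 1.131985 − 1.281660 = -0.149675
N(d₁) = 0.871180,  N(d₂) = 0.440510,  e^(−rT) = 0.649548
E₀ = V₀·N(d₁) − D·e^(−rT)·N(d₂)
   = 97.5262·0.871180 − 80.0064·0.649548·0.440510 = 62.070402
B₀ = V₀ − E₀ = 97.5262 − 62.070402 = 35.455798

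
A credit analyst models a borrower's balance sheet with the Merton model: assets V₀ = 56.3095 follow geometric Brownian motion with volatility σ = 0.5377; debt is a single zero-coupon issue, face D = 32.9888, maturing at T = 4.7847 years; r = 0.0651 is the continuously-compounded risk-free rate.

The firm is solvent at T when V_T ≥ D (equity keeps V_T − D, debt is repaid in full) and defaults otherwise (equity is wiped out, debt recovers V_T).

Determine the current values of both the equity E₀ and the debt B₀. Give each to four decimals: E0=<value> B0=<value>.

d₁ = [ln(V₀/D) + (r + σ²/2)T] / (σ√T)
   = [ln(56.3095/32.9888) + (0.0651 + 0.5·0.5377²)·4.7847] / (0.5377·√4.7847)
   = [0.534695 + 1.003163] / 1.176163 = 1.307522
d₂ = d₁ − σ√T = 1.307522 − 1.176163 = 0.131359
N(d₁) = 0.904482,  N(d₂) = 0.552254,  e^(−rT) = 0.732359
E₀ = V₀·N(d₁) − D·e^(−rT)·N(d₂)
   = 56.3095·0.904482 − 32.9888·0.732359·0.552254 = 37.588666
B₀ = V₀ − E₀ = 56.3095 − 37.588666 = 18.720834

E0=37.5887 B0=18.7208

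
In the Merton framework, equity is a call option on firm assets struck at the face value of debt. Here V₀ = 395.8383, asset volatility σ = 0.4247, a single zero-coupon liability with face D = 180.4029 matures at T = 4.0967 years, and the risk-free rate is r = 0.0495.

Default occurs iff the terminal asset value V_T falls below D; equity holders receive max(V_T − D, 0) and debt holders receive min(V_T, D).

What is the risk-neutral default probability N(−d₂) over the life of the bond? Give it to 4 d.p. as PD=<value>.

PD=0.2357

d₁ = [ln(V₀/D) + (r + σ²/2)T] / (σ√T)
   = [ln(395.8383/180.4029) + (0.0495 + 0.5·0.4247²)·4.0967] / (0.4247·√4.0967)
   = [0.785813 + 0.572248] / 0.859606 = 1.579865
d₂ = d₁ − σ√T = 1.579865 − 0.859606 = 0.720259
risk-neutral PD = N(−d₂) = N(-0.720259) = 0.235683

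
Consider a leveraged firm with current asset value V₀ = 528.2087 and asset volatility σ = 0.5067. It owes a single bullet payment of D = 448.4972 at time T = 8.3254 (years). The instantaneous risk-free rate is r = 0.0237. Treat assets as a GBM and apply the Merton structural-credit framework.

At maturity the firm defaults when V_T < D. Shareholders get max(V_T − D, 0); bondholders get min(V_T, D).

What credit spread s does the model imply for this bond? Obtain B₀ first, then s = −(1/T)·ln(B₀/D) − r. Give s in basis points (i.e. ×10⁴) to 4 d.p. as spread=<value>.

spread=719.1435

d₁ = [ln(V₀/D) + (r + σ²/2)T] / (σ√T)
   = [ln(528.2087/448.4972) + (0.0237 + 0.5·0.5067²)·8.3254] / (0.5067·√8.3254)
   = [0.163589 + 1.266064] / 1.462020 = 0.977861
d₂ = d₁ − σ√T = 0.977861 − 1.462020 = -0.484159
N(d₁) = 0.835928,  N(d₂) = 0.314136,  e^(−rT) = 0.820934
E₀ = V₀·N(d₁) − D·e^(−rT)·N(d₂)
   = 528.2087·0.835928 − 448.4972·0.820934·0.314136 = 325.883827
B₀ = V₀ − E₀ = 528.2087 − 325.883827 = 202.324873
spread = −(1/T)·ln(B₀/D) − r = −(1/8.3254)·ln(202.324873/448.4972) − 0.0237 = 0.07191435
in basis points: 0.07191435 × 10⁴ = 719.1435 bp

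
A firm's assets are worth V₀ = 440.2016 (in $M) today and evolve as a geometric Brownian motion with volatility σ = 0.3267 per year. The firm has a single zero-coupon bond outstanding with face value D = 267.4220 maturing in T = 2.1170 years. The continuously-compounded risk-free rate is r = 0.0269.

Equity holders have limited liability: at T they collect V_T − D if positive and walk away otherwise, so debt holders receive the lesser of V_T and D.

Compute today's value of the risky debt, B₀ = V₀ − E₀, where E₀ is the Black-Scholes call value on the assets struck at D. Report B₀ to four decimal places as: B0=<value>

B0=243.3090

d₁ = [ln(V₀/D) + (r + σ²/2)T] / (σ√T)
   = [ln(440.2016/267.4220) + (0.0269 + 0.5·0.3267²)·2.1170] / (0.3267·√2.1170)
   = [0.498405 + 0.169924] / 0.475346 = 1.405985
d₂ = d₁ − σ√T = 1.405985 − 0.475346 = 0.930639
N(d₁) = 0.920136,  N(d₂) = 0.823980,  e^(−rT) = 0.944644
E₀ = V₀·N(d₁) − D·e^(−rT)·N(d₂)
   = 440.2016·0.920136 − 267.4220·0.944644·0.823980 = 196.892603
B₀ = V₀ − E₀ = 440.2016 − 196.892603 = 243.308997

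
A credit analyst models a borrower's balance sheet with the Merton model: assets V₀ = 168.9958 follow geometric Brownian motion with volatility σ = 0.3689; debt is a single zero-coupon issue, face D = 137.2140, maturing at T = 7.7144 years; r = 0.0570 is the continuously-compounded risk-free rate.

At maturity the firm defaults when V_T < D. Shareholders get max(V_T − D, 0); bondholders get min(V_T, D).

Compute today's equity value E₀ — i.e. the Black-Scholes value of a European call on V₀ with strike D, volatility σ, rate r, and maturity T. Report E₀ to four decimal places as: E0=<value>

E0=99.2517

d₁ = [ln(V₀/D) + (r + σ²/2)T] / (σ√T)
   = [ln(168.9958/137.2140) + (0.0570 + 0.5·0.3689²)·7.7144] / (0.3689·√7.7144)
   = [0.208332 + 0.964636] / 1.024613 = 1.144792
d₂ = d₁ − σ√T = 1.144792 − 1.024613 = 0.120179
N(d₁) = 0.873852,  N(d₂) = 0.547829,  e^(−rT) = 0.644216
E₀ = V₀·N(d₁) − D·e^(−rT)·N(d₂)
   = 168.9958·0.873852 − 137.2140·0.644216·0.547829 = 99.251722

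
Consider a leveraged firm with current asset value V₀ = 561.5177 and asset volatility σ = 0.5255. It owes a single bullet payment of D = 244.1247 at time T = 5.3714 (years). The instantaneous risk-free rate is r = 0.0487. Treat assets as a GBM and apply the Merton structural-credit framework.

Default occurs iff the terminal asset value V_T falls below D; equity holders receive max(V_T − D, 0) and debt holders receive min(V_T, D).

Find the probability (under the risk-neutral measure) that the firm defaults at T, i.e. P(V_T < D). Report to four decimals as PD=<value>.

d₁ = [ln(V₀/D) + (r + σ²/2)T] / (σ√T)
   = [ln(561.5177/244.1247) + (0.0487 + 0.5·0.5255²)·5.3714] / (0.5255·√5.3714)
   = [0.832964 + 1.003244] / 1.217914 = 1.507667
d₂ = d₁ − σ√T = 1.507667 − 1.217914 = 0.289753
risk-neutral PD = N(−d₂) = N(-0.289753) = 0.386002

PD=0.3860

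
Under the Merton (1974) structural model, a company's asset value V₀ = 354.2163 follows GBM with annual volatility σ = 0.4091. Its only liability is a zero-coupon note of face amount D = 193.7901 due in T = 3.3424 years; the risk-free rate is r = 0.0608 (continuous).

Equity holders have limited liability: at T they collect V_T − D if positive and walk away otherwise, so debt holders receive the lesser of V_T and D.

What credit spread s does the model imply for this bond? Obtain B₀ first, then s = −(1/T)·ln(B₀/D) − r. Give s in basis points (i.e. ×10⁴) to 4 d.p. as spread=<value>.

d₁ = [ln(V₀/D) + (r + σ²/2)T] / (σ√T)
   = [ln(354.2163/193.7901) + (0.0608 + 0.5·0.4091²)·3.3424] / (0.4091·√3.3424)
   = [0.603132 + 0.482915] / 0.747926 = 1.452078
d₂ = d₁ − σ√T = 1.452078 − 0.747926 = 0.704152
N(d₁) = 0.926760,  N(d₂) = 0.759331,  e^(−rT) = 0.816100
E₀ = V₀·N(d₁) − D·e^(−rT)·N(d₂)
   = 354.2163·0.926760 − 193.7901·0.816100·0.759331 = 208.183679
B₀ = V₀ − E₀ = 354.2163 − 208.183679 = 146.032621
spread = −(1/T)·ln(B₀/D) − r = −(1/3.3424)·ln(146.032621/193.7901) − 0.0608 = 0.02385342
in basis points: 0.02385342 × 10⁴ = 238.5342 bp

spread=238.5342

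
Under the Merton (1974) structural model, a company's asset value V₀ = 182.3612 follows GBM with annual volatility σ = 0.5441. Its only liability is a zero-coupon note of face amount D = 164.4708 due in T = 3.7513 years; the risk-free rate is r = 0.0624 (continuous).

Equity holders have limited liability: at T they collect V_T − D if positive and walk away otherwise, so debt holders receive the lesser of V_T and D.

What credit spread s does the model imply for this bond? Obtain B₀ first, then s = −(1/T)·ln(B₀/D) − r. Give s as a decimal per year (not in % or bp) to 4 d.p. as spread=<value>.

d₁ = [ln(V₀/D) + (r + σ²/2)T] / (σ√T)
   = [ln(182.3612/164.4708) + (0.0624 + 0.5·0.5441²)·3.7513] / (0.5441·√3.7513)
   = [0.103256 + 0.789358] / 1.053828 = 0.847021
d₂ = d₁ − σ√T = 0.847021 − 1.053828 = -0.206807
N(d₁) = 0.801508,  N(d₂) = 0.418080,  e^(−rT) = 0.791298
E₀ = V₀·N(d₁) − D·e^(−rT)·N(d₂)
   = 182.3612·0.801508 − 164.4708·0.791298·0.418080 = 91.752793
B₀ = V₀ − E₀ = 182.3612 − 91.752793 = 90.608407
spread = −(1/T)·ln(B₀/D) − r = −(1/3.7513)·ln(90.608407/164.4708) − 0.0624 = 0.09652785

spread=0.0965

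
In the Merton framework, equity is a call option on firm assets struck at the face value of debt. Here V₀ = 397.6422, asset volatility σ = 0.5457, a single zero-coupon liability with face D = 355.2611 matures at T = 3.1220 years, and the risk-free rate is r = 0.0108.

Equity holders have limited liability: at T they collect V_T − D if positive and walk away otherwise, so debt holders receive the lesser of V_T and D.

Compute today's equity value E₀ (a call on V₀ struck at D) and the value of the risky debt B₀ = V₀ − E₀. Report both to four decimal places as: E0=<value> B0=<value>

E0=165.7443 B0=231.8979

d₁ = [ln(V₀/D) + (r + σ²/2)T] / (σ√T)
   = [ln(397.6422/355.2611) + (0.0108 + 0.5·0.5457²)·3.1220] / (0.5457·√3.1220)
   = [0.112700 + 0.498565] / 0.964207 = 0.633956
d₂ = d₁ − σ√T = 0.633956 − 0.964207 = -0.330251
N(d₁) = 0.736945,  N(d₂) = 0.370605,  e^(−rT) = 0.966845
E₀ = V₀·N(d₁) − D·e^(−rT)·N(d₂)
   = 397.6422·0.736945 − 355.2611·0.966845·0.370605 = 165.744268
B₀ = V₀ − E₀ = 397.6422 − 165.744268 = 231.897932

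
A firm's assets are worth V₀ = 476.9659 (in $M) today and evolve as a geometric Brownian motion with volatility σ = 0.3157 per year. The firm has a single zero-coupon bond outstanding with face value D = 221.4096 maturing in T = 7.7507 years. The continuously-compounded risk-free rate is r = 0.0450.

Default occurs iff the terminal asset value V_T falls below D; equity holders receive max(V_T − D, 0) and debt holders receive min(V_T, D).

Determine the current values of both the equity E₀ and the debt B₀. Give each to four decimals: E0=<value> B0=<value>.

d₁ = [ln(V₀/D) + (r + σ²/2)T] / (σ√T)
   = [ln(476.9659/221.4096) + (0.0450 + 0.5·0.3157²)·7.7507] / (0.3157·√7.7507)
   = [0.767431 + 0.735024] / 0.878911 = 1.709450
d₂ = d₁ − σ√T = 1.709450 − 0.878911 = 0.830538
N(d₁) = 0.956316,  N(d₂) = 0.796883,  e^(−rT) = 0.705547
E₀ = V₀·N(d₁) − D·e^(−rT)·N(d₂)
   = 476.9659·0.956316 − 221.4096·0.705547·0.796883 = 331.645202
B₀ = V₀ − E₀ = 476.9659 − 331.645202 = 145.320698

E0=331.6452 B0=145.3207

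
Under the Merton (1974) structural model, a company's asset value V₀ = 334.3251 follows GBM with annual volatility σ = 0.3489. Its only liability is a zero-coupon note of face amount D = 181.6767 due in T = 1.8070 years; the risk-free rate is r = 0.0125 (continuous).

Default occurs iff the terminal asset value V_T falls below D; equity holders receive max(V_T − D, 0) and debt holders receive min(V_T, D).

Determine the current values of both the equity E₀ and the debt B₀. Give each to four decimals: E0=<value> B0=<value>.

E0=161.3058 B0=173.0193

d₁ = [ln(V₀/D) + (r + σ²/2)T] / (σ√T)
   = [ln(334.3251/181.6767) + (0.0125 + 0.5·0.3489²)·1.8070] / (0.3489·√1.8070)
   = [0.609885 + 0.132572] / 0.469008 = 1.583037
d₂ = d₁ − σ√T = 1.583037 − 0.469008 = 1.114029
N(d₁) = 0.943294,  N(d₂) = 0.867367,  e^(−rT) = 0.977666
E₀ = V₀·N(d₁) − D·e^(−rT)·N(d₂)
   = 334.3251·0.943294 − 181.6767·0.977666·0.867367 = 161.305821
B₀ = V₀ − E₀ = 334.3251 − 161.305821 = 173.019279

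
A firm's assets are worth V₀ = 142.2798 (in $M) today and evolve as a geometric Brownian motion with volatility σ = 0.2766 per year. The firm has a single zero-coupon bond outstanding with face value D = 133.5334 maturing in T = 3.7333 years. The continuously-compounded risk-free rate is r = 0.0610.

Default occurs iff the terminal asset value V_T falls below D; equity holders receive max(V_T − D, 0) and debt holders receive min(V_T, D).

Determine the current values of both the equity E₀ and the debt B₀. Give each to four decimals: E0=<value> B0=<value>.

E0=47.8350 B0=94.4448

d₁ = [ln(V₀/D) + (r + σ²/2)T] / (σ√T)
   = [ln(142.2798/133.5334) + (0.0610 + 0.5·0.2766²)·3.7333] / (0.2766·√3.7333)
   = [0.063444 + 0.370544] / 0.534440 = 0.812043
d₂ = d₁ − σ√T = 0.812043 − 0.534440 = 0.277604
N(d₁) = 0.791617,  N(d₂) = 0.609342,  e^(−rT) = 0.796338
E₀ = V₀·N(d₁) − D·e^(−rT)·N(d₂)
   = 142.2798·0.791617 − 133.5334·0.796338·0.609342 = 47.835027
B₀ = V₀ − E₀ = 142.2798 − 47.835027 = 94.444773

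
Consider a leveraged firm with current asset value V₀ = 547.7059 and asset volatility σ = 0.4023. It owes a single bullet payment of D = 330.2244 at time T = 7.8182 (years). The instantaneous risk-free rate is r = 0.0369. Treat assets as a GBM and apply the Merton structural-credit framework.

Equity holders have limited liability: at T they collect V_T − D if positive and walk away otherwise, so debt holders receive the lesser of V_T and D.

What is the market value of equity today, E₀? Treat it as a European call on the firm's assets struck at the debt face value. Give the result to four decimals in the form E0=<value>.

E0=353.8053

d₁ = [ln(V₀/D) + (r + σ²/2)T] / (σ√T)
   = [ln(547.7059/330.2244) + (0.0369 + 0.5·0.4023²)·7.8182] / (0.4023·√7.8182)
   = [0.505966 + 0.921161] / 1.124873 = 1.268701
d₂ = d₁ − σ√T = 1.268701 − 1.124873 = 0.143828
N(d₁) = 0.897726,  N(d₂) = 0.557182,  e^(−rT) = 0.749393
E₀ = V₀·N(d₁) − D·e^(−rT)·N(d₂)
   = 547.7059·0.897726 − 330.2244·0.749393·0.557182 = 353.805265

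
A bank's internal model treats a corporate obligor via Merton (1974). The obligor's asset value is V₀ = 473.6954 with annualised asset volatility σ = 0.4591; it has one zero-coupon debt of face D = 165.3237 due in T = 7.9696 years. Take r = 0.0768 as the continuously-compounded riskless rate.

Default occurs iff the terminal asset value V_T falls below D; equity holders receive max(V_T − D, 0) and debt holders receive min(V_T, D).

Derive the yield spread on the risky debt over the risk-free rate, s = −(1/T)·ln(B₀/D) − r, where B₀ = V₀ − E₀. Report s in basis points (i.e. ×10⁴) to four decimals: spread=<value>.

d₁ = [ln(V₀/D) + (r + σ²/2)T] / (σ√T)
   = [ln(473.6954/165.3237) + (0.0768 + 0.5·0.4591²)·7.9696] / (0.4591·√7.9696)
   = [1.052659 + 1.451953] / 1.296061 = 1.932479
d₂ = d₁ − σ√T = 1.932479 − 1.296061 = 0.636418
N(d₁) = 0.973350,  N(d₂) = 0.737748,  e^(−rT) = 0.542230
E₀ = V₀·N(d₁) − D·e^(−rT)·N(d₂)
   = 473.6954·0.973350 − 165.3237·0.542230·0.737748 = 394.937057
B₀ = V₀ − E₀ = 473.6954 − 394.937057 = 78.758343
spread = −(1/T)·ln(B₀/D) − r = −(1/7.9696)·ln(78.758343/165.3237) − 0.0768 = 0.01624371
in basis points: 0.01624371 × 10⁴ = 162.4371 bp

spread=162.4371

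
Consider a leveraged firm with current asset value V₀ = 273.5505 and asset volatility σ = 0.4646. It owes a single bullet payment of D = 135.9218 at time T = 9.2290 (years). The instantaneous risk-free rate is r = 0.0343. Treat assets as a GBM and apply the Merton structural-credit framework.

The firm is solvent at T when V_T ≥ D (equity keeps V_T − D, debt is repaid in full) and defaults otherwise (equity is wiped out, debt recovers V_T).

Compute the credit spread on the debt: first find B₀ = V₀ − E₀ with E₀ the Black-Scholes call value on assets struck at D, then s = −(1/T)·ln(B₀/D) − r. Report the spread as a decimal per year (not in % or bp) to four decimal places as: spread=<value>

spread=0.0358

d₁ = [ln(V₀/D) + (r + σ²/2)T] / (σ√T)
   = [ln(273.5505/135.9218) + (0.0343 + 0.5·0.4646²)·9.2290] / (0.4646·√9.2290)
   = [0.699407 + 1.312609] / 1.411421 = 1.425525
d₂ = d₁ − σ√T = 1.425525 − 1.411421 = 0.014104
N(d₁) = 0.922997,  N(d₂) = 0.505627,  e^(−rT) = 0.728655
E₀ = V₀·N(d₁) − D·e^(−rT)·N(d₂)
   = 273.5505·0.922997 − 135.9218·0.728655·0.505627 = 202.409045
B₀ = V₀ − E₀ = 273.5505 − 202.409045 = 71.141455
spread = −(1/T)·ln(B₀/D) − r = −(1/9.2290)·ln(71.141455/135.9218) − 0.0343 = 0.03584947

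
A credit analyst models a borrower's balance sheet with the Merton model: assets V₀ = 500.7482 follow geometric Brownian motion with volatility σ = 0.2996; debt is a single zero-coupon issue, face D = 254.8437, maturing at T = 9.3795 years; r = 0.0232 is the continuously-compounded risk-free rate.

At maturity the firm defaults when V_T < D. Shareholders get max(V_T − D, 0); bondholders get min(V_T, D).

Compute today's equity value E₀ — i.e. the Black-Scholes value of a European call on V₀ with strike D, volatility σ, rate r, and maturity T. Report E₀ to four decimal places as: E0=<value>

d₁ = [ln(V₀/D) + (r + σ²/2)T] / (σ√T)
   = [ln(500.7482/254.8437) + (0.0232 + 0.5·0.2996²)·9.3795] / (0.2996·√9.3795)
   = [0.675453 + 0.638557] / 0.917554 = 1.432079
d₂ = d₁ − σ√T = 1.432079 − 0.917554 = 0.514525
N(d₁) = 0.923939,  N(d₂) = 0.696558,  e^(−rT) = 0.804444
E₀ = V₀·N(d₁) − D·e^(−rT)·N(d₂)
   = 500.7482·0.923939 − 254.8437·0.804444·0.696558 = 319.861556

E0=319.8616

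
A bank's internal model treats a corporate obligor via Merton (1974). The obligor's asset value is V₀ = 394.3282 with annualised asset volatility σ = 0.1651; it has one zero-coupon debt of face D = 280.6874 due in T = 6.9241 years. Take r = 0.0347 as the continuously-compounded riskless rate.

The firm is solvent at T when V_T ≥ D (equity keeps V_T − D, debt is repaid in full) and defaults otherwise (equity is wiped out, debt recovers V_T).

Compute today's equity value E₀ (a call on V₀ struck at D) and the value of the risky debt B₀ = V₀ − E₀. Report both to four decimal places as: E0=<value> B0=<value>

d₁ = [ln(V₀/D) + (r + σ²/2)T] / (σ√T)
   = [ln(394.3282/280.6874) + (0.0347 + 0.5·0.1651²)·6.9241] / (0.1651·√6.9241)
   = [0.339942 + 0.334635] / 0.434439 = 1.552754
d₂ = d₁ − σ√T = 1.552754 − 0.434439 = 1.118315
N(d₁) = 0.939759,  N(d₂) = 0.868284,  e^(−rT) = 0.786418
E₀ = V₀·N(d₁) − D·e^(−rT)·N(d₂)
   = 394.3282·0.939759 − 280.6874·0.786418·0.868284 = 178.910489
B₀ = V₀ − E₀ = 394.3282 − 178.910489 = 215.417711

E0=178.9105 B0=215.4177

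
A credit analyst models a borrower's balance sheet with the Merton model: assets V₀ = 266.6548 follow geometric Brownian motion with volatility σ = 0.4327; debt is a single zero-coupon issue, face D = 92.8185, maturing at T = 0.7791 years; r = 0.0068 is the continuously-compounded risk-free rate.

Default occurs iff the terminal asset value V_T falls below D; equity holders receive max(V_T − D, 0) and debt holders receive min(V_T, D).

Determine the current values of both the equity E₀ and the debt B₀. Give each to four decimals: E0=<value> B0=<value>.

E0=174.3752 B0=92.2796

d₁ = [ln(V₀/D) + (r + σ²/2)T] / (σ√T)
   = [ln(266.6548/92.8185) + (0.0068 + 0.5·0.4327²)·0.7791] / (0.4327·√0.7791)
   = [1.055309 + 0.078233] / 0.381930 = 2.967933
d₂ = d₁ − σ√T = 2.967933 − 0.381930 = 2.586003
N(d₁) = 0.998501,  N(d₂) = 0.995145,  e^(−rT) = 0.994716
E₀ = V₀·N(d₁) − D·e^(−rT)·N(d₂)
   = 266.6548·0.998501 − 92.8185·0.994716·0.995145 = 174.375247
B₀ = V₀ − E₀ = 266.6548 − 174.375247 = 92.279553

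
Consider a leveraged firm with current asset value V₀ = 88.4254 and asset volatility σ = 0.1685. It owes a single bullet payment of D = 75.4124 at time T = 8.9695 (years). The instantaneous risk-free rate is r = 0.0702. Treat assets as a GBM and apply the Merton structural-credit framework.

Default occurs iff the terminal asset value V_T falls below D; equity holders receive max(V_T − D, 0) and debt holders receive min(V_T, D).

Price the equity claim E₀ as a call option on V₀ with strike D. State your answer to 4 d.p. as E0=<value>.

d₁ = [ln(V₀/D) + (r + σ²/2)T] / (σ√T)
   = [ln(88.4254/75.4124) + (0.0702 + 0.5·0.1685²)·8.9695] / (0.1685·√8.9695)
   = [0.159188 + 0.756991] / 0.504643 = 1.815499
d₂ = d₁ − σ√T = 1.815499 − 0.504643 = 1.310857
N(d₁) = 0.965276,  N(d₂) = 0.905047,  e^(−rT) = 0.532773
E₀ = V₀·N(d₁) − D·e^(−rT)·N(d₂)
   = 88.4254·0.965276 − 75.4124·0.532773·0.905047 = 48.992223

E0=48.9922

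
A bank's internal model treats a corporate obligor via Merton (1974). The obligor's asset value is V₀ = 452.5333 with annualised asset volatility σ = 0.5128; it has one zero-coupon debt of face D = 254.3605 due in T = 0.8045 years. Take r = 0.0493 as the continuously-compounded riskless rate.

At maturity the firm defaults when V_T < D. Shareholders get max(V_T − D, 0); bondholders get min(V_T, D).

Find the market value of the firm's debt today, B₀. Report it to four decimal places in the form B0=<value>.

d₁ = [ln(V₀/D) + (r + σ²/2)T] / (σ√T)
   = [ln(452.5333/254.3605) + (0.0493 + 0.5·0.5128²)·0.8045] / (0.5128·√0.8045)
   = [0.576109 + 0.145439] / 0.459950 = 1.568751
d₂ = d₁ − σ√T = 1.568751 − 0.459950 = 1.108801
N(d₁) = 0.941647,  N(d₂) = 0.866242,  e^(−rT) = 0.961114
E₀ = V₀·N(d₁) − D·e^(−rT)·N(d₂)
   = 452.5333·0.941647 − 254.3605·0.961114·0.866242 = 214.356880
B₀ = V₀ − E₀ = 452.5333 − 214.356880 = 238.176420

B0=238.1764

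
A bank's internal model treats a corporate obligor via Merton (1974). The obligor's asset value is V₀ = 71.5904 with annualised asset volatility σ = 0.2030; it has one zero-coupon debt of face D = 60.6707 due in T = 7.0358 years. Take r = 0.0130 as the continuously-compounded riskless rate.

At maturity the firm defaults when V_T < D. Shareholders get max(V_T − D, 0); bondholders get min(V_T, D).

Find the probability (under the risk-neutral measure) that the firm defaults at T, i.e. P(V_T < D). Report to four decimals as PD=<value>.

d₁ = [ln(V₀/D) + (r + σ²/2)T] / (σ√T)
   = [ln(71.5904/60.6707) + (0.0130 + 0.5·0.2030²)·7.0358] / (0.2030·√7.0358)
   = [0.165500 + 0.236435] / 0.538459 = 0.746453
d₂ = d₁ − σ√T = 0.746453 − 0.538459 = 0.207994
risk-neutral PD = N(−d₂) = N(-0.207994) = 0.417617

PD=0.4176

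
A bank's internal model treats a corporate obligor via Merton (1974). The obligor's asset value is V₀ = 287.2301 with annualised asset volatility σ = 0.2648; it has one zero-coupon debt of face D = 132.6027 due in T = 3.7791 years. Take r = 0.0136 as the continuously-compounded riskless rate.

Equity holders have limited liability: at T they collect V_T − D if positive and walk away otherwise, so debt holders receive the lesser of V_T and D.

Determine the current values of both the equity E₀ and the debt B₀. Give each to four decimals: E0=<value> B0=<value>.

E0=163.4842 B0=123.7459

d₁ = [ln(V₀/D) + (r + σ²/2)T] / (σ√T)
   = [ln(287.2301/132.6027) + (0.0136 + 0.5·0.2648²)·3.7791] / (0.2648·√3.7791)
   = [0.772926 + 0.183889] / 0.514769 = 1.858729
d₂ = d₁ − σ√T = 1.858729 − 0.514769 = 1.343960
N(d₁) = 0.968467,  N(d₂) = 0.910519,  e^(−rT) = 0.949903
E₀ = V₀·N(d₁) − D·e^(−rT)·N(d₂)
   = 287.2301·0.968467 − 132.6027·0.949903·0.910519 = 163.484227
B₀ = V₀ − E₀ = 287.2301 − 163.484227 = 123.745873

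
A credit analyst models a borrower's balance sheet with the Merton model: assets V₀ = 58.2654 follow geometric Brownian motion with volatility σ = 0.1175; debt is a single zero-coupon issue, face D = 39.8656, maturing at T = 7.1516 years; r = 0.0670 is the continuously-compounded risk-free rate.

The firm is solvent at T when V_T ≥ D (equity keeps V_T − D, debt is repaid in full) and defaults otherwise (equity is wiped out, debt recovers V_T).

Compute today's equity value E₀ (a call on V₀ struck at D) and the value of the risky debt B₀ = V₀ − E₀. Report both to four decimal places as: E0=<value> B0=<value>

E0=33.5877 B0=24.6777

d₁ = [ln(V₀/D) + (r + σ²/2)T] / (σ√T)
   = [ln(58.2654/39.8656) + (0.0670 + 0.5·0.1175²)·7.1516] / (0.1175·√7.1516)
   = [0.379495 + 0.528526] / 0.314224 = 2.889722
d₂ = d₁ − σ√T = 2.889722 − 0.314224 = 2.575498
N(d₁) = 0.998072,  N(d₂) = 0.994995,  e^(−rT) = 0.619305
E₀ = V₀·N(d₁) − D·e^(−rT)·N(d₂)
   = 58.2654·0.998072 − 39.8656·0.619305·0.994995 = 33.587662
B₀ = V₀ − E₀ = 58.2654 − 33.587662 = 24.677738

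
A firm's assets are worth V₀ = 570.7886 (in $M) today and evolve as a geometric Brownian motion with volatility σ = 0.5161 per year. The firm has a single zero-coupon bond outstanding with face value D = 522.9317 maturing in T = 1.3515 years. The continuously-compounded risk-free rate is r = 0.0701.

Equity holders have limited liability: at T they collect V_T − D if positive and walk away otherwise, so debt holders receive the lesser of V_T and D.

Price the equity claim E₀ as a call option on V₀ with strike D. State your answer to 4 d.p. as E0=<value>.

E0=176.4147

d₁ = [ln(V₀/D) + (r + σ²/2)T] / (σ√T)
   = [ln(570.7886/522.9317) + (0.0701 + 0.5·0.5161²)·1.3515] / (0.5161·√1.3515)
   = [0.087568 + 0.274732] / 0.599987 = 0.603847
d₂ = d₁ − σ√T = 0.603847 − 0.599987 = 0.003860
N(d₁) = 0.727027,  N(d₂) = 0.501540,  e^(−rT) = 0.909609
E₀ = V₀·N(d₁) − D·e^(−rT)·N(d₂)
   = 570.7886·0.727027 − 522.9317·0.909609·0.501540 = 176.414675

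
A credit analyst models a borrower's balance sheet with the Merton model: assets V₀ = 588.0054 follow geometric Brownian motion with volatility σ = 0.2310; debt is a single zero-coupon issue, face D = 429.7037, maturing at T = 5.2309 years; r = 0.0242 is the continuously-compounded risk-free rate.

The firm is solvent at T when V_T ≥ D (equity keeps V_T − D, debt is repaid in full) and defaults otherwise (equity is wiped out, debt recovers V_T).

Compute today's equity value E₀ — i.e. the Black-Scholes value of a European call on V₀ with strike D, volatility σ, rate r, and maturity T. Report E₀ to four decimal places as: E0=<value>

d₁ = [ln(V₀/D) + (r + σ²/2)T] / (σ√T)
   = [ln(588.0054/429.7037) + (0.0242 + 0.5·0.2310²)·5.2309] / (0.2310·√5.2309)
   = [0.313640 + 0.266151] / 0.528324 = 1.097416
d₂ = d₁ − σ√T = 1.097416 − 0.528324 = 0.569092
N(d₁) = 0.863770,  N(d₂) = 0.715353,  e^(−rT) = 0.881097
E₀ = V₀·N(d₁) − D·e^(−rT)·N(d₂)
   = 588.0054·0.863770 − 429.7037·0.881097·0.715353 = 237.061271

E0=237.0613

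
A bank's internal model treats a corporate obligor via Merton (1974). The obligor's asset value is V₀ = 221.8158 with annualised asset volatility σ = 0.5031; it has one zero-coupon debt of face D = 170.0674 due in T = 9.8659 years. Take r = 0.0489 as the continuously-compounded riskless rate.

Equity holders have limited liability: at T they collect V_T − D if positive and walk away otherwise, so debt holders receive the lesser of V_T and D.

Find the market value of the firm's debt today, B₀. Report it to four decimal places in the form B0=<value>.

B0=62.3349

d₁ = [ln(V₀/D) + (r + σ²/2)T] / (σ√T)
   = [ln(221.8158/170.0674) + (0.0489 + 0.5·0.5031²)·9.8659] / (0.5031·√9.8659)
   = [0.265652 + 1.731020] / 1.580239 = 1.263526
d₂ = d₁ − σ√T = 1.263526 − 1.580239 = -0.316713
N(d₁) = 0.896800,  N(d₂) = 0.375731,  e^(−rT) = 0.617274
E₀ = V₀·N(d₁) − D·e^(−rT)·N(d₂)
   = 221.8158·0.896800 − 170.0674·0.617274·0.375731 = 159.480855
B₀ = V₀ − E₀ = 221.8158 − 159.480855 = 62.334945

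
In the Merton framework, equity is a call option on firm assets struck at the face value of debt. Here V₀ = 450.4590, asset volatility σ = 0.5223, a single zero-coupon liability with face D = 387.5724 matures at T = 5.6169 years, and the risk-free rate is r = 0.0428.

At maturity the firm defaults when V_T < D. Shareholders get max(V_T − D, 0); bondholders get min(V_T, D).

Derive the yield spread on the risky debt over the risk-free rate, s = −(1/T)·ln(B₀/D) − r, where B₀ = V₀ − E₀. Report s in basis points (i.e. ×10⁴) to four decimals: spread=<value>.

d₁ = [ln(V₀/D) + (r + σ²/2)T] / (σ√T)
   = [ln(450.4590/387.5724) + (0.0428 + 0.5·0.5223²)·5.6169] / (0.5223·√5.6169)
   = [0.150364 + 1.006541] / 1.237851 = 0.934608
d₂ = d₁ − σ√T = 0.934608 − 1.237851 = -0.303243
N(d₁) = 0.825005,  N(d₂) = 0.380852,  e^(−rT) = 0.786311
E₀ = V₀·N(d₁) − D·e^(−rT)·N(d₂)
   = 450.4590·0.825005 − 387.5724·0.786311·0.380852 = 255.565217
B₀ = V₀ − E₀ = 450.4590 − 255.565217 = 194.893783
spread = −(1/T)·ln(B₀/D) − r = −(1/5.6169)·ln(194.893783/387.5724) − 0.0428 = 0.07958921
in basis points: 0.07958921 × 10⁴ = 795.8921 bp

spread=795.8921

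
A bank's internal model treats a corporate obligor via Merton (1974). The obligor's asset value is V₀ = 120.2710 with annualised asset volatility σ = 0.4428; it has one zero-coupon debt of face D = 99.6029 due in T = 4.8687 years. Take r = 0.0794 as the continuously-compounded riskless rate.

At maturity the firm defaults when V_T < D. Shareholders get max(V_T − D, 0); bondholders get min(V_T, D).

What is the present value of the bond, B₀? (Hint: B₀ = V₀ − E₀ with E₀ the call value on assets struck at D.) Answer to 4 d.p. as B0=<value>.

B0=53.4550

d₁ = [ln(V₀/D) + (r + σ²/2)T] / (σ√T)
   = [ln(120.2710/99.6029) + (0.0794 + 0.5·0.4428²)·4.8687] / (0.4428·√4.8687)
   = [0.188556 + 0.863882] / 0.977044 = 1.077166
d₂ = d₁ − σ√T = 1.077166 − 0.977044 = 0.100122
N(d₁) = 0.859297,  N(d₂) = 0.539876,  e^(−rT) = 0.679380
E₀ = V₀·N(d₁) − D·e^(−rT)·N(d₂)
   = 120.2710·0.859297 − 99.6029·0.679380·0.539876 = 66.816042
B₀ = V₀ − E₀ = 120.2710 − 66.816042 = 53.454958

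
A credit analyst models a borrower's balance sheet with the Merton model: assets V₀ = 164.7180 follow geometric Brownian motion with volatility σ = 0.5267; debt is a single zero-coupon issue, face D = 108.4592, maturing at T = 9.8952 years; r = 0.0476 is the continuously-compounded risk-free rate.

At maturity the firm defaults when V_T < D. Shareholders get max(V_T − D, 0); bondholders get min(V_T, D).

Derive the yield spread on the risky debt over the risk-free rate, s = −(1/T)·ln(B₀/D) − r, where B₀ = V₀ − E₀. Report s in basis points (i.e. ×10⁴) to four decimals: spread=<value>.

d₁ = [ln(V₀/D) + (r + σ²/2)T] / (σ√T)
   = [ln(164.7180/108.4592) + (0.0476 + 0.5·0.5267²)·9.8952] / (0.5267·√9.8952)
   = [0.417861 + 1.843540] / 1.656821 = 1.364903
d₂ = d₁ − σ√T = 1.364903 − 1.656821 = -0.291918
N(d₁) = 0.913858,  N(d₂) = 0.385175,  e^(−rT) = 0.624370
E₀ = V₀·N(d₁) − D·e^(−rT)·N(d₂)
   = 164.7180·0.913858 − 108.4592·0.624370·0.385175 = 124.445369
B₀ = V₀ − E₀ = 164.7180 − 124.445369 = 40.272631
spread = −(1/T)·ln(B₀/D) − r = −(1/9.8952)·ln(40.272631/108.4592) − 0.0476 = 0.05251945
in basis points: 0.05251945 × 10⁴ = 525.1945 bp

spread=525.1945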